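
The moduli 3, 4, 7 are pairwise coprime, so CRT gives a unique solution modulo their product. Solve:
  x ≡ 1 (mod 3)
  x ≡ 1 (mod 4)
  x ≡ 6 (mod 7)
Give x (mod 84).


Moduli 3, 4, 7 are pairwise coprime; by CRT there is a unique solution modulo M = 3 · 4 · 7 = 84.
Solve pairwise, accumulating the modulus:
  Start with x ≡ 1 (mod 3).
  Combine with x ≡ 1 (mod 4): since gcd(3, 4) = 1, we get a unique residue mod 12.
    Write x = 1 + 3·t and substitute into x ≡ 1 (mod 4): 3·t ≡ 1 − 1 = 0 (mod 4).
    The inverse of 3 mod 4 is 3 (since 3·3 = 9 = 2·4 + 1), so t ≡ 3·0 = 0 ≡ 0 (mod 4).
    Then x = 1 + 3·0 = 1, valid modulo lcm(3, 4) = 12: x ≡ 1 (mod 12).
  Combine with x ≡ 6 (mod 7): since gcd(12, 7) = 1, we get a unique residue mod 84.
    Write x = 1 + 12·t and substitute into x ≡ 6 (mod 7): 12·t ≡ 6 − 1 = 5 (mod 7).
    Reduce coefficients mod 7: 5·t ≡ 5 (mod 7).
    The inverse of 5 mod 7 is 3 (since 5·3 = 15 = 2·7 + 1), so t ≡ 3·5 = 15 ≡ 1 (mod 7).
    Then x = 1 + 12·1 = 13, valid modulo lcm(12, 7) = 84: x ≡ 13 (mod 84).
Verify: 13 mod 3 = 1 ✓, 13 mod 4 = 1 ✓, 13 mod 7 = 6 ✓.

x ≡ 13 (mod 84).


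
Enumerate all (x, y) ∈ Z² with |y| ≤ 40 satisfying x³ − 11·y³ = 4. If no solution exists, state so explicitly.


The equation is x³ - 11y³ = 4. For fixed y, x³ = 11·y³ + 4, so a solution requires the RHS to be a perfect cube.
Strategy: iterate y from -40 to 40, compute RHS = 11·y³ + 4, and check whether it is a (positive or negative) perfect cube.
Check small values of y:
  y = 0: RHS = 4 is not a perfect cube.
  y = 1: RHS = 15 is not a perfect cube.
  y = -1: RHS = -7 is not a perfect cube.
  y = 2: RHS = 92 is not a perfect cube.
  y = -2: RHS = -84 is not a perfect cube.
  y = 3: RHS = 301 is not a perfect cube.
  y = -3: RHS = -293 is not a perfect cube.
Continuing the search up to |y| = 40 finds no solutions either.
No (x, y) in the scanned range satisfies the equation.

No integer solutions with |y| ≤ 40.


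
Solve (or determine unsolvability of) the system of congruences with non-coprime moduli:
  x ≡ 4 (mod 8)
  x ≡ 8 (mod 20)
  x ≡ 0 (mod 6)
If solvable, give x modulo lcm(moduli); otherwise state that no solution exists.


Moduli 8, 20, 6 are not pairwise coprime, so CRT works modulo lcm(m_i) when all pairwise compatibility conditions hold.
Pairwise compatibility: gcd(m_i, m_j) must divide a_i - a_j for every pair.
Merge one congruence at a time:
  Start: x ≡ 4 (mod 8).
  Combine with x ≡ 8 (mod 20): gcd(8, 20) = 4; 8 - 4 = 4, which IS divisible by 4, so compatible.
    Write x = 4 + 8·t and substitute into x ≡ 8 (mod 20): 8·t ≡ 8 − 4 = 4 (mod 20).
    Divide the congruence (and modulus) by g = 4: 2·t ≡ 1 (mod 5).
    The inverse of 2 mod 5 is 3 (since 2·3 = 6 = 1·5 + 1), so t ≡ 3·1 = 3 ≡ 3 (mod 5).
    Then x = 4 + 8·3 = 28, valid modulo lcm(8, 20) = 40: x ≡ 28 (mod 40).
  Combine with x ≡ 0 (mod 6): gcd(40, 6) = 2; 0 - 28 = -28, which IS divisible by 2, so compatible.
    Write x = 28 + 40·t and substitute into x ≡ 0 (mod 6): 40·t ≡ 0 − 28 = -28 (mod 6).
    Divide the congruence (and modulus) by g = 2: 20·t ≡ -14 (mod 3).
    Reduce coefficients mod 3: 2·t ≡ 1 (mod 3).
    The inverse of 2 mod 3 is 2 (since 2·2 = 4 = 1·3 + 1), so t ≡ 2·1 = 2 ≡ 2 (mod 3).
    Then x = 28 + 40·2 = 108, valid modulo lcm(40, 6) = 120: x ≡ 108 (mod 120).
Verify: 108 mod 8 = 4, 108 mod 20 = 8, 108 mod 6 = 0.

x ≡ 108 (mod 120).


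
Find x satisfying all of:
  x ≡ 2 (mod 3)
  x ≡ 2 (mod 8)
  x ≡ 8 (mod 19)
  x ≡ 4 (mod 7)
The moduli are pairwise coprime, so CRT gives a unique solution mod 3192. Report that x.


Product of moduli M = 3 · 8 · 19 · 7 = 3192.
Merge one congruence at a time:
  Start: x ≡ 2 (mod 3).
  Combine with x ≡ 2 (mod 8); new modulus lcm = 24.
    Write x = 2 + 3·t and substitute into x ≡ 2 (mod 8): 3·t ≡ 2 − 2 = 0 (mod 8).
    The inverse of 3 mod 8 is 3 (since 3·3 = 9 = 1·8 + 1), so t ≡ 3·0 = 0 ≡ 0 (mod 8).
    Then x = 2 + 3·0 = 2, valid modulo lcm(3, 8) = 24: x ≡ 2 (mod 24).
  Combine with x ≡ 8 (mod 19); new modulus lcm = 456.
    Write x = 2 + 24·t and substitute into x ≡ 8 (mod 19): 24·t ≡ 8 − 2 = 6 (mod 19).
    Reduce coefficients mod 19: 5·t ≡ 6 (mod 19).
    The inverse of 5 mod 19 is 4 (since 5·4 = 20 = 1·19 + 1), so t ≡ 4·6 = 24 ≡ 5 (mod 19).
    Then x = 2 + 24·5 = 122, valid modulo lcm(24, 19) = 456: x ≡ 122 (mod 456).
  Combine with x ≡ 4 (mod 7); new modulus lcm = 3192.
    Write x = 122 + 456·t and substitute into x ≡ 4 (mod 7): 456·t ≡ 4 − 122 = -118 (mod 7).
    Reduce coefficients mod 7: 1·t ≡ 1 (mod 7).
    So t ≡ 1 (mod 7).
    Then x = 122 + 456·1 = 578, valid modulo lcm(456, 7) = 3192: x ≡ 578 (mod 3192).
Verify against each original: 578 mod 3 = 2, 578 mod 8 = 2, 578 mod 19 = 8, 578 mod 7 = 4.

x ≡ 578 (mod 3192).


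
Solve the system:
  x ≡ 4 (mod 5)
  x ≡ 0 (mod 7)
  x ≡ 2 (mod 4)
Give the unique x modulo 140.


Moduli 5, 7, 4 are pairwise coprime; by CRT there is a unique solution modulo M = 5 · 7 · 4 = 140.
Solve pairwise, accumulating the modulus:
  Start with x ≡ 4 (mod 5).
  Combine with x ≡ 0 (mod 7): since gcd(5, 7) = 1, we get a unique residue mod 35.
    Write x = 4 + 5·t and substitute into x ≡ 0 (mod 7): 5·t ≡ 0 − 4 = -4 (mod 7).
    Reduce coefficients mod 7: 5·t ≡ 3 (mod 7).
    The inverse of 5 mod 7 is 3 (since 5·3 = 15 = 2·7 + 1), so t ≡ 3·3 = 9 ≡ 2 (mod 7).
    Then x = 4 + 5·2 = 14, valid modulo lcm(5, 7) = 35: x ≡ 14 (mod 35).
  Combine with x ≡ 2 (mod 4): since gcd(35, 4) = 1, we get a unique residue mod 140.
    Write x = 14 + 35·t and substitute into x ≡ 2 (mod 4): 35·t ≡ 2 − 14 = -12 (mod 4).
    Reduce coefficients mod 4: 3·t ≡ 0 (mod 4).
    The inverse of 3 mod 4 is 3 (since 3·3 = 9 = 2·4 + 1), so t ≡ 3·0 = 0 ≡ 0 (mod 4).
    Then x = 14 + 35·0 = 14, valid modulo lcm(35, 4) = 140: x ≡ 14 (mod 140).
Verify: 14 mod 5 = 4 ✓, 14 mod 7 = 0 ✓, 14 mod 4 = 2 ✓.

x ≡ 14 (mod 140).


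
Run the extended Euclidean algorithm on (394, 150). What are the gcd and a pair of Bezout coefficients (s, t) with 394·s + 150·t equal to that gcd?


Euclidean algorithm on (394, 150) — divide until remainder is 0:
  394 = 2 · 150 + 94
  150 = 1 · 94 + 56
  94 = 1 · 56 + 38
  56 = 1 · 38 + 18
  38 = 2 · 18 + 2
  18 = 9 · 2 + 0
gcd(394, 150) = 2.
Track Bezout coefficients alongside the remainders: start with r₀ = 394 = a·1 + b·0 (s = 1, t = 0) and r₁ = 150 = a·0 + b·1 (s = 0, t = 1); each new remainder r_{k+1} = r_{k-1} − q_k·r_k inherits s_{k+1} = s_{k-1} − q_k·s_k, t_{k+1} = t_{k-1} − q_k·t_k, so r_k = a·s_k + b·t_k at every step:
  q = 2: r = 94, s = 1 − 2·0 = 1, t = 0 − 2·1 = -2  (check: 394·1 + 150·(-2) = 94)
  q = 1: r = 56, s = 0 − 1·1 = -1, t = 1 − 1·(-2) = 3  (check: 394·(-1) + 150·3 = 56)
  q = 1: r = 38, s = 1 − 1·(-1) = 2, t = -2 − 1·3 = -5  (check: 394·2 + 150·(-5) = 38)
  q = 1: r = 18, s = -1 − 1·2 = -3, t = 3 − 1·(-5) = 8  (check: 394·(-3) + 150·8 = 18)
  q = 2: r = 2, s = 2 − 2·(-3) = 8, t = -5 − 2·8 = -21  (check: 394·8 + 150·(-21) = 2)
The row with r = 2 (the gcd) gives the Bezout coefficients s = 8, t = -21.
Result: 394 · (8) + 150 · (-21) = 2.

gcd(394, 150) = 2; s = 8, t = -21 (check: 394·8 + 150·(-21) = 2).


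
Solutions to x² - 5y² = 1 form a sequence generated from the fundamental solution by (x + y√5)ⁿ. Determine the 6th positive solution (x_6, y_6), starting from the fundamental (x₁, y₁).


Step 1: Find the fundamental solution (x₁, y₁) of x² - 5y² = 1.
  Expand √5 as a continued fraction. a₀ = ⌊√5⌋ = 2; iterate m_{k+1} = d_k·a_k − m_k, d_{k+1} = (5 − m_{k+1}²)/d_k, a_{k+1} = ⌊(a₀ + m_{k+1})/d_{k+1}⌋ (starting m₀ = 0, d₀ = 1), with convergents p_k = a_k·p_{k-1} + p_{k-2}, q_k = a_k·q_{k-1} + q_{k-2} (p₋₁ = 1, q₋₁ = 0):
  k = 0: a₀ = 2; p₀/q₀ = 2/1; p₀² − 5·q₀² = 4 − 5 = -1.
  k = 1: m = 2, d = 1, a = ⌊(2 + 2)/1⌋ = 4; p/q = (4·2 + 1)/(4·1 + 0) = 9/4; p² − 5·q² = 81 − 80 = 1.
  The first convergent with p² − 5·q² = 1 gives the fundamental solution (x₁, y₁) = (9, 4).
Step 2: Apply the recurrence (x_{n+1}, y_{n+1}) = (x₁x_n + 5y₁y_n, x₁y_n + y₁x_n) repeatedly.
  From (x_1, y_1) = (9, 4): x_2 = 9·9 + 5·4·4 = 161; y_2 = 9·4 + 4·9 = 72.
  From (x_2, y_2) = (161, 72): x_3 = 9·161 + 5·4·72 = 2889; y_3 = 9·72 + 4·161 = 1292.
  From (x_3, y_3) = (2889, 1292): x_4 = 9·2889 + 5·4·1292 = 51841; y_4 = 9·1292 + 4·2889 = 23184.
  From (x_4, y_4) = (51841, 23184): x_5 = 9·51841 + 5·4·23184 = 930249; y_5 = 9·23184 + 4·51841 = 416020.
  From (x_5, y_5) = (930249, 416020): x_6 = 9·930249 + 5·4·416020 = 16692641; y_6 = 9·416020 + 4·930249 = 7465176.
Step 3: Verify x_6² - 5·y_6² = 278644263554881 - 278644263554880 = 1 (should be 1). ✓

(x_1, y_1) = (9, 4); (x_6, y_6) = (16692641, 7465176).


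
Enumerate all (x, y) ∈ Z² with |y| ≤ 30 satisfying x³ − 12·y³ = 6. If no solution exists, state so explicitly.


The equation is x³ - 12y³ = 6. For fixed y, x³ = 12·y³ + 6, so a solution requires the RHS to be a perfect cube.
Strategy: iterate y from -30 to 30, compute RHS = 12·y³ + 6, and check whether it is a (positive or negative) perfect cube.
Check small values of y:
  y = 0: RHS = 6 is not a perfect cube.
  y = 1: RHS = 18 is not a perfect cube.
  y = -1: RHS = -6 is not a perfect cube.
  y = 2: RHS = 102 is not a perfect cube.
  y = -2: RHS = -90 is not a perfect cube.
  y = 3: RHS = 330 is not a perfect cube.
  y = -3: RHS = -318 is not a perfect cube.
Continuing the search up to |y| = 30 finds no solutions either.
No (x, y) in the scanned range satisfies the equation.

No integer solutions with |y| ≤ 30.


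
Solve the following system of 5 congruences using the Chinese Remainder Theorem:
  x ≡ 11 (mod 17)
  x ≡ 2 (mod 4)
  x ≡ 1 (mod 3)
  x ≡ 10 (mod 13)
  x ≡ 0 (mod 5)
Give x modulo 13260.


Product of moduli M = 17 · 4 · 3 · 13 · 5 = 13260.
Merge one congruence at a time:
  Start: x ≡ 11 (mod 17).
  Combine with x ≡ 2 (mod 4); new modulus lcm = 68.
    Write x = 11 + 17·t and substitute into x ≡ 2 (mod 4): 17·t ≡ 2 − 11 = -9 (mod 4).
    Reduce coefficients mod 4: 1·t ≡ 3 (mod 4).
    So t ≡ 3 (mod 4).
    Then x = 11 + 17·3 = 62, valid modulo lcm(17, 4) = 68: x ≡ 62 (mod 68).
  Combine with x ≡ 1 (mod 3); new modulus lcm = 204.
    Write x = 62 + 68·t and substitute into x ≡ 1 (mod 3): 68·t ≡ 1 − 62 = -61 (mod 3).
    Reduce coefficients mod 3: 2·t ≡ 2 (mod 3).
    The inverse of 2 mod 3 is 2 (since 2·2 = 4 = 1·3 + 1), so t ≡ 2·2 = 4 ≡ 1 (mod 3).
    Then x = 62 + 68·1 = 130, valid modulo lcm(68, 3) = 204: x ≡ 130 (mod 204).
  Combine with x ≡ 10 (mod 13); new modulus lcm = 2652.
    Write x = 130 + 204·t and substitute into x ≡ 10 (mod 13): 204·t ≡ 10 − 130 = -120 (mod 13).
    Reduce coefficients mod 13: 9·t ≡ 10 (mod 13).
    The inverse of 9 mod 13 is 3 (since 9·3 = 27 = 2·13 + 1), so t ≡ 3·10 = 30 ≡ 4 (mod 13).
    Then x = 130 + 204·4 = 946, valid modulo lcm(204, 13) = 2652: x ≡ 946 (mod 2652).
  Combine with x ≡ 0 (mod 5); new modulus lcm = 13260.
    Write x = 946 + 2652·t and substitute into x ≡ 0 (mod 5): 2652·t ≡ 0 − 946 = -946 (mod 5).
    Reduce coefficients mod 5: 2·t ≡ 4 (mod 5).
    The inverse of 2 mod 5 is 3 (since 2·3 = 6 = 1·5 + 1), so t ≡ 3·4 = 12 ≡ 2 (mod 5).
    Then x = 946 + 2652·2 = 6250, valid modulo lcm(2652, 5) = 13260: x ≡ 6250 (mod 13260).
Verify against each original: 6250 mod 17 = 11, 6250 mod 4 = 2, 6250 mod 3 = 1, 6250 mod 13 = 10, 6250 mod 5 = 0.

x ≡ 6250 (mod 13260).


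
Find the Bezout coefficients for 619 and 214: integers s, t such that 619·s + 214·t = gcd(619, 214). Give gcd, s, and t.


Euclidean algorithm on (619, 214) — divide until remainder is 0:
  619 = 2 · 214 + 191
  214 = 1 · 191 + 23
  191 = 8 · 23 + 7
  23 = 3 · 7 + 2
  7 = 3 · 2 + 1
  2 = 2 · 1 + 0
gcd(619, 214) = 1.
Track Bezout coefficients alongside the remainders: start with r₀ = 619 = a·1 + b·0 (s = 1, t = 0) and r₁ = 214 = a·0 + b·1 (s = 0, t = 1); each new remainder r_{k+1} = r_{k-1} − q_k·r_k inherits s_{k+1} = s_{k-1} − q_k·s_k, t_{k+1} = t_{k-1} − q_k·t_k, so r_k = a·s_k + b·t_k at every step:
  q = 2: r = 191, s = 1 − 2·0 = 1, t = 0 − 2·1 = -2  (check: 619·1 + 214·(-2) = 191)
  q = 1: r = 23, s = 0 − 1·1 = -1, t = 1 − 1·(-2) = 3  (check: 619·(-1) + 214·3 = 23)
  q = 8: r = 7, s = 1 − 8·(-1) = 9, t = -2 − 8·3 = -26  (check: 619·9 + 214·(-26) = 7)
  q = 3: r = 2, s = -1 − 3·9 = -28, t = 3 − 3·(-26) = 81  (check: 619·(-28) + 214·81 = 2)
  q = 3: r = 1, s = 9 − 3·(-28) = 93, t = -26 − 3·81 = -269  (check: 619·93 + 214·(-269) = 1)
The row with r = 1 (the gcd) gives the Bezout coefficients s = 93, t = -269.
Result: 619 · (93) + 214 · (-269) = 1.

gcd(619, 214) = 1; s = 93, t = -269 (check: 619·93 + 214·(-269) = 1).


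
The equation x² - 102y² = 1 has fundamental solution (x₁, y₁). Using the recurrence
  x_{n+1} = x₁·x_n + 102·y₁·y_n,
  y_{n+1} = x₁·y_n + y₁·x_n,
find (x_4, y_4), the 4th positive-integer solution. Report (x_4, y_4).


Step 1: Find the fundamental solution (x₁, y₁) of x² - 102y² = 1.
  Expand √102 as a continued fraction. a₀ = ⌊√102⌋ = 10; iterate m_{k+1} = d_k·a_k − m_k, d_{k+1} = (102 − m_{k+1}²)/d_k, a_{k+1} = ⌊(a₀ + m_{k+1})/d_{k+1}⌋ (starting m₀ = 0, d₀ = 1), with convergents p_k = a_k·p_{k-1} + p_{k-2}, q_k = a_k·q_{k-1} + q_{k-2} (p₋₁ = 1, q₋₁ = 0):
  k = 0: a₀ = 10; p₀/q₀ = 10/1; p₀² − 102·q₀² = 100 − 102 = -2.
  k = 1: m = 10, d = 2, a = ⌊(10 + 10)/2⌋ = 10; p/q = (10·10 + 1)/(10·1 + 0) = 101/10; p² − 102·q² = 10201 − 10200 = 1.
  The first convergent with p² − 102·q² = 1 gives the fundamental solution (x₁, y₁) = (101, 10).
Step 2: Apply the recurrence (x_{n+1}, y_{n+1}) = (x₁x_n + 102y₁y_n, x₁y_n + y₁x_n) repeatedly.
  From (x_1, y_1) = (101, 10): x_2 = 101·101 + 102·10·10 = 20401; y_2 = 101·10 + 10·101 = 2020.
  From (x_2, y_2) = (20401, 2020): x_3 = 101·20401 + 102·10·2020 = 4120901; y_3 = 101·2020 + 10·20401 = 408030.
  From (x_3, y_3) = (4120901, 408030): x_4 = 101·4120901 + 102·10·408030 = 832401601; y_4 = 101·408030 + 10·4120901 = 82420040.
Step 3: Verify x_4² - 102·y_4² = 692892425347363201 - 692892425347363200 = 1 (should be 1). ✓

(x_1, y_1) = (101, 10); (x_4, y_4) = (832401601, 82420040).


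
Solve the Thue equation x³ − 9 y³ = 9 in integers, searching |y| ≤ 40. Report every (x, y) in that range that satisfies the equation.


The equation is x³ - 9y³ = 9. For fixed y, x³ = 9·y³ + 9, so a solution requires the RHS to be a perfect cube.
Strategy: iterate y from -40 to 40, compute RHS = 9·y³ + 9, and check whether it is a (positive or negative) perfect cube.
Check small values of y:
  y = 0: RHS = 9 is not a perfect cube.
  y = 1: RHS = 18 is not a perfect cube.
  y = -1: RHS = 0 = (0)³ ⇒ x = 0 works.
  y = 2: RHS = 81 is not a perfect cube.
  y = -2: RHS = -63 is not a perfect cube.
  y = 3: RHS = 252 is not a perfect cube.
  y = -3: RHS = -234 is not a perfect cube.
Continuing the search up to |y| = 40 finds no further solutions beyond those listed.
Collected solutions: (0, -1).

Solutions (with |y| ≤ 40): (0, -1).


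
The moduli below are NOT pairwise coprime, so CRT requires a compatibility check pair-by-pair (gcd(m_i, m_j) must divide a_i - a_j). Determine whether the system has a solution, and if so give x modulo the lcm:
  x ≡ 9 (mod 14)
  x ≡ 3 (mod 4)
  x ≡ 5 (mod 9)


Moduli 14, 4, 9 are not pairwise coprime, so CRT works modulo lcm(m_i) when all pairwise compatibility conditions hold.
Pairwise compatibility: gcd(m_i, m_j) must divide a_i - a_j for every pair.
Merge one congruence at a time:
  Start: x ≡ 9 (mod 14).
  Combine with x ≡ 3 (mod 4): gcd(14, 4) = 2; 3 - 9 = -6, which IS divisible by 2, so compatible.
    Write x = 9 + 14·t and substitute into x ≡ 3 (mod 4): 14·t ≡ 3 − 9 = -6 (mod 4).
    Divide the congruence (and modulus) by g = 2: 7·t ≡ -3 (mod 2).
    Reduce coefficients mod 2: 1·t ≡ 1 (mod 2).
    So t ≡ 1 (mod 2).
    Then x = 9 + 14·1 = 23, valid modulo lcm(14, 4) = 28: x ≡ 23 (mod 28).
  Combine with x ≡ 5 (mod 9): gcd(28, 9) = 1; 5 - 23 = -18, which IS divisible by 1, so compatible.
    Write x = 23 + 28·t and substitute into x ≡ 5 (mod 9): 28·t ≡ 5 − 23 = -18 (mod 9).
    Reduce coefficients mod 9: 1·t ≡ 0 (mod 9).
    So t ≡ 0 (mod 9).
    Then x = 23 + 28·0 = 23, valid modulo lcm(28, 9) = 252: x ≡ 23 (mod 252).
Verify: 23 mod 14 = 9, 23 mod 4 = 3, 23 mod 9 = 5.

x ≡ 23 (mod 252).


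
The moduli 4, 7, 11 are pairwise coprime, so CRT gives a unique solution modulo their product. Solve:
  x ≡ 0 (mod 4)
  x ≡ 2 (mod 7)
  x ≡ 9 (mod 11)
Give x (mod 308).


Moduli 4, 7, 11 are pairwise coprime; by CRT there is a unique solution modulo M = 4 · 7 · 11 = 308.
Solve pairwise, accumulating the modulus:
  Start with x ≡ 0 (mod 4).
  Combine with x ≡ 2 (mod 7): since gcd(4, 7) = 1, we get a unique residue mod 28.
    Write x = 0 + 4·t and substitute into x ≡ 2 (mod 7): 4·t ≡ 2 − 0 = 2 (mod 7).
    The inverse of 4 mod 7 is 2 (since 4·2 = 8 = 1·7 + 1), so t ≡ 2·2 = 4 ≡ 4 (mod 7).
    Then x = 0 + 4·4 = 16, valid modulo lcm(4, 7) = 28: x ≡ 16 (mod 28).
  Combine with x ≡ 9 (mod 11): since gcd(28, 11) = 1, we get a unique residue mod 308.
    Write x = 16 + 28·t and substitute into x ≡ 9 (mod 11): 28·t ≡ 9 − 16 = -7 (mod 11).
    Reduce coefficients mod 11: 6·t ≡ 4 (mod 11).
    The inverse of 6 mod 11 is 2 (since 6·2 = 12 = 1·11 + 1), so t ≡ 2·4 = 8 ≡ 8 (mod 11).
    Then x = 16 + 28·8 = 240, valid modulo lcm(28, 11) = 308: x ≡ 240 (mod 308).
Verify: 240 mod 4 = 0 ✓, 240 mod 7 = 2 ✓, 240 mod 11 = 9 ✓.

x ≡ 240 (mod 308).


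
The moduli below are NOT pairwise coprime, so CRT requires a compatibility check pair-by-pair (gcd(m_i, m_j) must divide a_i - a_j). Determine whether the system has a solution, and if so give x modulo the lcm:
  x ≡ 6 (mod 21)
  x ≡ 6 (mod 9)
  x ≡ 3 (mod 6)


Moduli 21, 9, 6 are not pairwise coprime, so CRT works modulo lcm(m_i) when all pairwise compatibility conditions hold.
Pairwise compatibility: gcd(m_i, m_j) must divide a_i - a_j for every pair.
Merge one congruence at a time:
  Start: x ≡ 6 (mod 21).
  Combine with x ≡ 6 (mod 9): gcd(21, 9) = 3; 6 - 6 = 0, which IS divisible by 3, so compatible.
    Write x = 6 + 21·t and substitute into x ≡ 6 (mod 9): 21·t ≡ 6 − 6 = 0 (mod 9).
    Divide the congruence (and modulus) by g = 3: 7·t ≡ 0 (mod 3).
    Reduce coefficients mod 3: 1·t ≡ 0 (mod 3).
    So t ≡ 0 (mod 3).
    Then x = 6 + 21·0 = 6, valid modulo lcm(21, 9) = 63: x ≡ 6 (mod 63).
  Combine with x ≡ 3 (mod 6): gcd(63, 6) = 3; 3 - 6 = -3, which IS divisible by 3, so compatible.
    Write x = 6 + 63·t and substitute into x ≡ 3 (mod 6): 63·t ≡ 3 − 6 = -3 (mod 6).
    Divide the congruence (and modulus) by g = 3: 21·t ≡ -1 (mod 2).
    Reduce coefficients mod 2: 1·t ≡ 1 (mod 2).
    So t ≡ 1 (mod 2).
    Then x = 6 + 63·1 = 69, valid modulo lcm(63, 6) = 126: x ≡ 69 (mod 126).
Verify: 69 mod 21 = 6, 69 mod 9 = 6, 69 mod 6 = 3.

x ≡ 69 (mod 126).


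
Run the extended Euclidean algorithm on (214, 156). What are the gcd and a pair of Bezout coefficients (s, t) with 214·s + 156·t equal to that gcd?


Euclidean algorithm on (214, 156) — divide until remainder is 0:
  214 = 1 · 156 + 58
  156 = 2 · 58 + 40
  58 = 1 · 40 + 18
  40 = 2 · 18 + 4
  18 = 4 · 4 + 2
  4 = 2 · 2 + 0
gcd(214, 156) = 2.
Track Bezout coefficients alongside the remainders: start with r₀ = 214 = a·1 + b·0 (s = 1, t = 0) and r₁ = 156 = a·0 + b·1 (s = 0, t = 1); each new remainder r_{k+1} = r_{k-1} − q_k·r_k inherits s_{k+1} = s_{k-1} − q_k·s_k, t_{k+1} = t_{k-1} − q_k·t_k, so r_k = a·s_k + b·t_k at every step:
  q = 1: r = 58, s = 1 − 1·0 = 1, t = 0 − 1·1 = -1  (check: 214·1 + 156·(-1) = 58)
  q = 2: r = 40, s = 0 − 2·1 = -2, t = 1 − 2·(-1) = 3  (check: 214·(-2) + 156·3 = 40)
  q = 1: r = 18, s = 1 − 1·(-2) = 3, t = -1 − 1·3 = -4  (check: 214·3 + 156·(-4) = 18)
  q = 2: r = 4, s = -2 − 2·3 = -8, t = 3 − 2·(-4) = 11  (check: 214·(-8) + 156·11 = 4)
  q = 4: r = 2, s = 3 − 4·(-8) = 35, t = -4 − 4·11 = -48  (check: 214·35 + 156·(-48) = 2)
The row with r = 2 (the gcd) gives the Bezout coefficients s = 35, t = -48.
Result: 214 · (35) + 156 · (-48) = 2.

gcd(214, 156) = 2; s = 35, t = -48 (check: 214·35 + 156·(-48) = 2).


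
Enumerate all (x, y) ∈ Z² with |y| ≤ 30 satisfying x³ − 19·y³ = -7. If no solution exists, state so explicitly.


The equation is x³ - 19y³ = -7. For fixed y, x³ = 19·y³ − 7, so a solution requires the RHS to be a perfect cube.
Strategy: iterate y from -30 to 30, compute RHS = 19·y³ − 7, and check whether it is a (positive or negative) perfect cube.
Check small values of y:
  y = 0: RHS = -7 is not a perfect cube.
  y = 1: RHS = 12 is not a perfect cube.
  y = -1: RHS = -26 is not a perfect cube.
  y = 2: RHS = 145 is not a perfect cube.
  y = -2: RHS = -159 is not a perfect cube.
  y = 3: RHS = 506 is not a perfect cube.
  y = -3: RHS = -520 is not a perfect cube.
Continuing the search up to |y| = 30 finds no solutions either.
No (x, y) in the scanned range satisfies the equation.

No integer solutions with |y| ≤ 30.


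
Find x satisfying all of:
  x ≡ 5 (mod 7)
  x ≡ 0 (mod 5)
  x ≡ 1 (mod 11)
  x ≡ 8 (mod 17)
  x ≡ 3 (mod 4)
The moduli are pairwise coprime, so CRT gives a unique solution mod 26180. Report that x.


Product of moduli M = 7 · 5 · 11 · 17 · 4 = 26180.
Merge one congruence at a time:
  Start: x ≡ 5 (mod 7).
  Combine with x ≡ 0 (mod 5); new modulus lcm = 35.
    Write x = 5 + 7·t and substitute into x ≡ 0 (mod 5): 7·t ≡ 0 − 5 = -5 (mod 5).
    Reduce coefficients mod 5: 2·t ≡ 0 (mod 5).
    The inverse of 2 mod 5 is 3 (since 2·3 = 6 = 1·5 + 1), so t ≡ 3·0 = 0 ≡ 0 (mod 5).
    Then x = 5 + 7·0 = 5, valid modulo lcm(7, 5) = 35: x ≡ 5 (mod 35).
  Combine with x ≡ 1 (mod 11); new modulus lcm = 385.
    Write x = 5 + 35·t and substitute into x ≡ 1 (mod 11): 35·t ≡ 1 − 5 = -4 (mod 11).
    Reduce coefficients mod 11: 2·t ≡ 7 (mod 11).
    The inverse of 2 mod 11 is 6 (since 2·6 = 12 = 1·11 + 1), so t ≡ 6·7 = 42 ≡ 9 (mod 11).
    Then x = 5 + 35·9 = 320, valid modulo lcm(35, 11) = 385: x ≡ 320 (mod 385).
  Combine with x ≡ 8 (mod 17); new modulus lcm = 6545.
    Write x = 320 + 385·t and substitute into x ≡ 8 (mod 17): 385·t ≡ 8 − 320 = -312 (mod 17).
    Reduce coefficients mod 17: 11·t ≡ 11 (mod 17).
    The inverse of 11 mod 17 is 14 (since 11·14 = 154 = 9·17 + 1), so t ≡ 14·11 = 154 ≡ 1 (mod 17).
    Then x = 320 + 385·1 = 705, valid modulo lcm(385, 17) = 6545: x ≡ 705 (mod 6545).
  Combine with x ≡ 3 (mod 4); new modulus lcm = 26180.
    Write x = 705 + 6545·t and substitute into x ≡ 3 (mod 4): 6545·t ≡ 3 − 705 = -702 (mod 4).
    Reduce coefficients mod 4: 1·t ≡ 2 (mod 4).
    So t ≡ 2 (mod 4).
    Then x = 705 + 6545·2 = 13795, valid modulo lcm(6545, 4) = 26180: x ≡ 13795 (mod 26180).
Verify against each original: 13795 mod 7 = 5, 13795 mod 5 = 0, 13795 mod 11 = 1, 13795 mod 17 = 8, 13795 mod 4 = 3.

x ≡ 13795 (mod 26180).


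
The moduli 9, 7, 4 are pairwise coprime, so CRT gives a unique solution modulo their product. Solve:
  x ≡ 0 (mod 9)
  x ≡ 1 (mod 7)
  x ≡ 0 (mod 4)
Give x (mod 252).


Moduli 9, 7, 4 are pairwise coprime; by CRT there is a unique solution modulo M = 9 · 7 · 4 = 252.
Solve pairwise, accumulating the modulus:
  Start with x ≡ 0 (mod 9).
  Combine with x ≡ 1 (mod 7): since gcd(9, 7) = 1, we get a unique residue mod 63.
    Write x = 0 + 9·t and substitute into x ≡ 1 (mod 7): 9·t ≡ 1 − 0 = 1 (mod 7).
    Reduce coefficients mod 7: 2·t ≡ 1 (mod 7).
    The inverse of 2 mod 7 is 4 (since 2·4 = 8 = 1·7 + 1), so t ≡ 4·1 = 4 ≡ 4 (mod 7).
    Then x = 0 + 9·4 = 36, valid modulo lcm(9, 7) = 63: x ≡ 36 (mod 63).
  Combine with x ≡ 0 (mod 4): since gcd(63, 4) = 1, we get a unique residue mod 252.
    Write x = 36 + 63·t and substitute into x ≡ 0 (mod 4): 63·t ≡ 0 − 36 = -36 (mod 4).
    Reduce coefficients mod 4: 3·t ≡ 0 (mod 4).
    The inverse of 3 mod 4 is 3 (since 3·3 = 9 = 2·4 + 1), so t ≡ 3·0 = 0 ≡ 0 (mod 4).
    Then x = 36 + 63·0 = 36, valid modulo lcm(63, 4) = 252: x ≡ 36 (mod 252).
Verify: 36 mod 9 = 0 ✓, 36 mod 7 = 1 ✓, 36 mod 4 = 0 ✓.

x ≡ 36 (mod 252).


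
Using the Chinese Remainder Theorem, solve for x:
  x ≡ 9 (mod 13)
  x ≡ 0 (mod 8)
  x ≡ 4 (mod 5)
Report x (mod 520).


Moduli 13, 8, 5 are pairwise coprime; by CRT there is a unique solution modulo M = 13 · 8 · 5 = 520.
Solve pairwise, accumulating the modulus:
  Start with x ≡ 9 (mod 13).
  Combine with x ≡ 0 (mod 8): since gcd(13, 8) = 1, we get a unique residue mod 104.
    Write x = 9 + 13·t and substitute into x ≡ 0 (mod 8): 13·t ≡ 0 − 9 = -9 (mod 8).
    Reduce coefficients mod 8: 5·t ≡ 7 (mod 8).
    The inverse of 5 mod 8 is 5 (since 5·5 = 25 = 3·8 + 1), so t ≡ 5·7 = 35 ≡ 3 (mod 8).
    Then x = 9 + 13·3 = 48, valid modulo lcm(13, 8) = 104: x ≡ 48 (mod 104).
  Combine with x ≡ 4 (mod 5): since gcd(104, 5) = 1, we get a unique residue mod 520.
    Write x = 48 + 104·t and substitute into x ≡ 4 (mod 5): 104·t ≡ 4 − 48 = -44 (mod 5).
    Reduce coefficients mod 5: 4·t ≡ 1 (mod 5).
    The inverse of 4 mod 5 is 4 (since 4·4 = 16 = 3·5 + 1), so t ≡ 4·1 = 4 ≡ 4 (mod 5).
    Then x = 48 + 104·4 = 464, valid modulo lcm(104, 5) = 520: x ≡ 464 (mod 520).
Verify: 464 mod 13 = 9 ✓, 464 mod 8 = 0 ✓, 464 mod 5 = 4 ✓.

x ≡ 464 (mod 520).


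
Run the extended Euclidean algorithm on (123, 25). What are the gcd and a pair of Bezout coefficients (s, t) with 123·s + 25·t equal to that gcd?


Euclidean algorithm on (123, 25) — divide until remainder is 0:
  123 = 4 · 25 + 23
  25 = 1 · 23 + 2
  23 = 11 · 2 + 1
  2 = 2 · 1 + 0
gcd(123, 25) = 1.
Track Bezout coefficients alongside the remainders: start with r₀ = 123 = a·1 + b·0 (s = 1, t = 0) and r₁ = 25 = a·0 + b·1 (s = 0, t = 1); each new remainder r_{k+1} = r_{k-1} − q_k·r_k inherits s_{k+1} = s_{k-1} − q_k·s_k, t_{k+1} = t_{k-1} − q_k·t_k, so r_k = a·s_k + b·t_k at every step:
  q = 4: r = 23, s = 1 − 4·0 = 1, t = 0 − 4·1 = -4  (check: 123·1 + 25·(-4) = 23)
  q = 1: r = 2, s = 0 − 1·1 = -1, t = 1 − 1·(-4) = 5  (check: 123·(-1) + 25·5 = 2)
  q = 11: r = 1, s = 1 − 11·(-1) = 12, t = -4 − 11·5 = -59  (check: 123·12 + 25·(-59) = 1)
The row with r = 1 (the gcd) gives the Bezout coefficients s = 12, t = -59.
Result: 123 · (12) + 25 · (-59) = 1.

gcd(123, 25) = 1; s = 12, t = -59 (check: 123·12 + 25·(-59) = 1).


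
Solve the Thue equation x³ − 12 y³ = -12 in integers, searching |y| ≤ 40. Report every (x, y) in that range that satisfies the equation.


The equation is x³ - 12y³ = -12. For fixed y, x³ = 12·y³ − 12, so a solution requires the RHS to be a perfect cube.
Strategy: iterate y from -40 to 40, compute RHS = 12·y³ − 12, and check whether it is a (positive or negative) perfect cube.
Check small values of y:
  y = 0: RHS = -12 is not a perfect cube.
  y = 1: RHS = 0 = (0)³ ⇒ x = 0 works.
  y = -1: RHS = -24 is not a perfect cube.
  y = 2: RHS = 84 is not a perfect cube.
  y = -2: RHS = -108 is not a perfect cube.
  y = 3: RHS = 312 is not a perfect cube.
  y = -3: RHS = -336 is not a perfect cube.
Continuing the search up to |y| = 40 finds no further solutions beyond those listed.
Collected solutions: (0, 1).

Solutions (with |y| ≤ 40): (0, 1).


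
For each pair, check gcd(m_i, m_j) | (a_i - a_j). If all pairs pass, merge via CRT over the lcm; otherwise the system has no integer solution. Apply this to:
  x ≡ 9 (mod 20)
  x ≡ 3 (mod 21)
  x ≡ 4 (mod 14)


Moduli 20, 21, 14 are not pairwise coprime, so CRT works modulo lcm(m_i) when all pairwise compatibility conditions hold.
Pairwise compatibility: gcd(m_i, m_j) must divide a_i - a_j for every pair.
Merge one congruence at a time:
  Start: x ≡ 9 (mod 20).
  Combine with x ≡ 3 (mod 21): gcd(20, 21) = 1; 3 - 9 = -6, which IS divisible by 1, so compatible.
    Write x = 9 + 20·t and substitute into x ≡ 3 (mod 21): 20·t ≡ 3 − 9 = -6 (mod 21).
    Reduce coefficients mod 21: 20·t ≡ 15 (mod 21).
    The inverse of 20 mod 21 is 20 (since 20·20 = 400 = 19·21 + 1), so t ≡ 20·15 = 300 ≡ 6 (mod 21).
    Then x = 9 + 20·6 = 129, valid modulo lcm(20, 21) = 420: x ≡ 129 (mod 420).
  Combine with x ≡ 4 (mod 14): gcd(420, 14) = 14, and 4 - 129 = -125 is NOT divisible by 14.
    ⇒ system is inconsistent (no integer solution).

No solution (the system is inconsistent).


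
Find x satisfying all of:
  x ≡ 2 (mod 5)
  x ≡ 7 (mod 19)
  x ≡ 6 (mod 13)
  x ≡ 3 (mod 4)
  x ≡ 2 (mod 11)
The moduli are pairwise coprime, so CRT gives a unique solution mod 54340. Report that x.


Product of moduli M = 5 · 19 · 13 · 4 · 11 = 54340.
Merge one congruence at a time:
  Start: x ≡ 2 (mod 5).
  Combine with x ≡ 7 (mod 19); new modulus lcm = 95.
    Write x = 2 + 5·t and substitute into x ≡ 7 (mod 19): 5·t ≡ 7 − 2 = 5 (mod 19).
    The inverse of 5 mod 19 is 4 (since 5·4 = 20 = 1·19 + 1), so t ≡ 4·5 = 20 ≡ 1 (mod 19).
    Then x = 2 + 5·1 = 7, valid modulo lcm(5, 19) = 95: x ≡ 7 (mod 95).
  Combine with x ≡ 6 (mod 13); new modulus lcm = 1235.
    Write x = 7 + 95·t and substitute into x ≡ 6 (mod 13): 95·t ≡ 6 − 7 = -1 (mod 13).
    Reduce coefficients mod 13: 4·t ≡ 12 (mod 13).
    The inverse of 4 mod 13 is 10 (since 4·10 = 40 = 3·13 + 1), so t ≡ 10·12 = 120 ≡ 3 (mod 13).
    Then x = 7 + 95·3 = 292, valid modulo lcm(95, 13) = 1235: x ≡ 292 (mod 1235).
  Combine with x ≡ 3 (mod 4); new modulus lcm = 4940.
    Write x = 292 + 1235·t and substitute into x ≡ 3 (mod 4): 1235·t ≡ 3 − 292 = -289 (mod 4).
    Reduce coefficients mod 4: 3·t ≡ 3 (mod 4).
    The inverse of 3 mod 4 is 3 (since 3·3 = 9 = 2·4 + 1), so t ≡ 3·3 = 9 ≡ 1 (mod 4).
    Then x = 292 + 1235·1 = 1527, valid modulo lcm(1235, 4) = 4940: x ≡ 1527 (mod 4940).
  Combine with x ≡ 2 (mod 11); new modulus lcm = 54340.
    Write x = 1527 + 4940·t and substitute into x ≡ 2 (mod 11): 4940·t ≡ 2 − 1527 = -1525 (mod 11).
    Reduce coefficients mod 11: 1·t ≡ 4 (mod 11).
    So t ≡ 4 (mod 11).
    Then x = 1527 + 4940·4 = 21287, valid modulo lcm(4940, 11) = 54340: x ≡ 21287 (mod 54340).
Verify against each original: 21287 mod 5 = 2, 21287 mod 19 = 7, 21287 mod 13 = 6, 21287 mod 4 = 3, 21287 mod 11 = 2.

x ≡ 21287 (mod 54340).


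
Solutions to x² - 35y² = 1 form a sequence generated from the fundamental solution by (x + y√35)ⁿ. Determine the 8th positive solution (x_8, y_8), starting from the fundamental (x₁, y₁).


Step 1: Find the fundamental solution (x₁, y₁) of x² - 35y² = 1.
  Expand √35 as a continued fraction. a₀ = ⌊√35⌋ = 5; iterate m_{k+1} = d_k·a_k − m_k, d_{k+1} = (35 − m_{k+1}²)/d_k, a_{k+1} = ⌊(a₀ + m_{k+1})/d_{k+1}⌋ (starting m₀ = 0, d₀ = 1), with convergents p_k = a_k·p_{k-1} + p_{k-2}, q_k = a_k·q_{k-1} + q_{k-2} (p₋₁ = 1, q₋₁ = 0):
  k = 0: a₀ = 5; p₀/q₀ = 5/1; p₀² − 35·q₀² = 25 − 35 = -10.
  k = 1: m = 5, d = 10, a = ⌊(5 + 5)/10⌋ = 1; p/q = (1·5 + 1)/(1·1 + 0) = 6/1; p² − 35·q² = 36 − 35 = 1.
  The first convergent with p² − 35·q² = 1 gives the fundamental solution (x₁, y₁) = (6, 1).
Step 2: Apply the recurrence (x_{n+1}, y_{n+1}) = (x₁x_n + 35y₁y_n, x₁y_n + y₁x_n) repeatedly.
  From (x_1, y_1) = (6, 1): x_2 = 6·6 + 35·1·1 = 71; y_2 = 6·1 + 1·6 = 12.
  From (x_2, y_2) = (71, 12): x_3 = 6·71 + 35·1·12 = 846; y_3 = 6·12 + 1·71 = 143.
  From (x_3, y_3) = (846, 143): x_4 = 6·846 + 35·1·143 = 10081; y_4 = 6·143 + 1·846 = 1704.
  From (x_4, y_4) = (10081, 1704): x_5 = 6·10081 + 35·1·1704 = 120126; y_5 = 6·1704 + 1·10081 = 20305.
  From (x_5, y_5) = (120126, 20305): x_6 = 6·120126 + 35·1·20305 = 1431431; y_6 = 6·20305 + 1·120126 = 241956.
  From (x_6, y_6) = (1431431, 241956): x_7 = 6·1431431 + 35·1·241956 = 17057046; y_7 = 6·241956 + 1·1431431 = 2883167.
  From (x_7, y_7) = (17057046, 2883167): x_8 = 6·17057046 + 35·1·2883167 = 203253121; y_8 = 6·2883167 + 1·17057046 = 34356048.
Step 3: Verify x_8² - 35·y_8² = 41311831196240641 - 41311831196240640 = 1 (should be 1). ✓

(x_1, y_1) = (6, 1); (x_8, y_8) = (203253121, 34356048).


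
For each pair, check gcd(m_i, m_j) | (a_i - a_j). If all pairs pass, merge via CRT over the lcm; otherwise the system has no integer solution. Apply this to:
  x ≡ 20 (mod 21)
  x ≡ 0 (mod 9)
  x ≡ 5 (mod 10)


Moduli 21, 9, 10 are not pairwise coprime, so CRT works modulo lcm(m_i) when all pairwise compatibility conditions hold.
Pairwise compatibility: gcd(m_i, m_j) must divide a_i - a_j for every pair.
Merge one congruence at a time:
  Start: x ≡ 20 (mod 21).
  Combine with x ≡ 0 (mod 9): gcd(21, 9) = 3, and 0 - 20 = -20 is NOT divisible by 3.
    ⇒ system is inconsistent (no integer solution).

No solution (the system is inconsistent).


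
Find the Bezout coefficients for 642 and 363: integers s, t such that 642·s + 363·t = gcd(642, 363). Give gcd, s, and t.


Euclidean algorithm on (642, 363) — divide until remainder is 0:
  642 = 1 · 363 + 279
  363 = 1 · 279 + 84
  279 = 3 · 84 + 27
  84 = 3 · 27 + 3
  27 = 9 · 3 + 0
gcd(642, 363) = 3.
Track Bezout coefficients alongside the remainders: start with r₀ = 642 = a·1 + b·0 (s = 1, t = 0) and r₁ = 363 = a·0 + b·1 (s = 0, t = 1); each new remainder r_{k+1} = r_{k-1} − q_k·r_k inherits s_{k+1} = s_{k-1} − q_k·s_k, t_{k+1} = t_{k-1} − q_k·t_k, so r_k = a·s_k + b·t_k at every step:
  q = 1: r = 279, s = 1 − 1·0 = 1, t = 0 − 1·1 = -1  (check: 642·1 + 363·(-1) = 279)
  q = 1: r = 84, s = 0 − 1·1 = -1, t = 1 − 1·(-1) = 2  (check: 642·(-1) + 363·2 = 84)
  q = 3: r = 27, s = 1 − 3·(-1) = 4, t = -1 − 3·2 = -7  (check: 642·4 + 363·(-7) = 27)
  q = 3: r = 3, s = -1 − 3·4 = -13, t = 2 − 3·(-7) = 23  (check: 642·(-13) + 363·23 = 3)
The row with r = 3 (the gcd) gives the Bezout coefficients s = -13, t = 23.
Result: 642 · (-13) + 363 · (23) = 3.

gcd(642, 363) = 3; s = -13, t = 23 (check: 642·(-13) + 363·23 = 3).


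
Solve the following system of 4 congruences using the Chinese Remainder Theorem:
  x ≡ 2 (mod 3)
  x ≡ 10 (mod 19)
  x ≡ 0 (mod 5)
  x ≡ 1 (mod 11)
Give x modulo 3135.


Product of moduli M = 3 · 19 · 5 · 11 = 3135.
Merge one congruence at a time:
  Start: x ≡ 2 (mod 3).
  Combine with x ≡ 10 (mod 19); new modulus lcm = 57.
    Write x = 2 + 3·t and substitute into x ≡ 10 (mod 19): 3·t ≡ 10 − 2 = 8 (mod 19).
    The inverse of 3 mod 19 is 13 (since 3·13 = 39 = 2·19 + 1), so t ≡ 13·8 = 104 ≡ 9 (mod 19).
    Then x = 2 + 3·9 = 29, valid modulo lcm(3, 19) = 57: x ≡ 29 (mod 57).
  Combine with x ≡ 0 (mod 5); new modulus lcm = 285.
    Write x = 29 + 57·t and substitute into x ≡ 0 (mod 5): 57·t ≡ 0 − 29 = -29 (mod 5).
    Reduce coefficients mod 5: 2·t ≡ 1 (mod 5).
    The inverse of 2 mod 5 is 3 (since 2·3 = 6 = 1·5 + 1), so t ≡ 3·1 = 3 ≡ 3 (mod 5).
    Then x = 29 + 57·3 = 200, valid modulo lcm(57, 5) = 285: x ≡ 200 (mod 285).
  Combine with x ≡ 1 (mod 11); new modulus lcm = 3135.
    Write x = 200 + 285·t and substitute into x ≡ 1 (mod 11): 285·t ≡ 1 − 200 = -199 (mod 11).
    Reduce coefficients mod 11: 10·t ≡ 10 (mod 11).
    The inverse of 10 mod 11 is 10 (since 10·10 = 100 = 9·11 + 1), so t ≡ 10·10 = 100 ≡ 1 (mod 11).
    Then x = 200 + 285·1 = 485, valid modulo lcm(285, 11) = 3135: x ≡ 485 (mod 3135).
Verify against each original: 485 mod 3 = 2, 485 mod 19 = 10, 485 mod 5 = 0, 485 mod 11 = 1.

x ≡ 485 (mod 3135).


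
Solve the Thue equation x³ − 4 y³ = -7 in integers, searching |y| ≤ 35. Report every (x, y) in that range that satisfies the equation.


The equation is x³ - 4y³ = -7. For fixed y, x³ = 4·y³ − 7, so a solution requires the RHS to be a perfect cube.
Strategy: iterate y from -35 to 35, compute RHS = 4·y³ − 7, and check whether it is a (positive or negative) perfect cube.
Check small values of y:
  y = 0: RHS = -7 is not a perfect cube.
  y = 1: RHS = -3 is not a perfect cube.
  y = -1: RHS = -11 is not a perfect cube.
  y = 2: RHS = 25 is not a perfect cube.
  y = -2: RHS = -39 is not a perfect cube.
  y = 3: RHS = 101 is not a perfect cube.
  y = -3: RHS = -115 is not a perfect cube.
Continuing the search up to |y| = 35 finds no solutions either.
No (x, y) in the scanned range satisfies the equation.

No integer solutions with |y| ≤ 35.


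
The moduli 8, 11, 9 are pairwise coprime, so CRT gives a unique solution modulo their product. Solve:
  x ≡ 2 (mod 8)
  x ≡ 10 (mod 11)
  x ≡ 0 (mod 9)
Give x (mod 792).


Moduli 8, 11, 9 are pairwise coprime; by CRT there is a unique solution modulo M = 8 · 11 · 9 = 792.
Solve pairwise, accumulating the modulus:
  Start with x ≡ 2 (mod 8).
  Combine with x ≡ 10 (mod 11): since gcd(8, 11) = 1, we get a unique residue mod 88.
    Write x = 2 + 8·t and substitute into x ≡ 10 (mod 11): 8·t ≡ 10 − 2 = 8 (mod 11).
    The inverse of 8 mod 11 is 7 (since 8·7 = 56 = 5·11 + 1), so t ≡ 7·8 = 56 ≡ 1 (mod 11).
    Then x = 2 + 8·1 = 10, valid modulo lcm(8, 11) = 88: x ≡ 10 (mod 88).
  Combine with x ≡ 0 (mod 9): since gcd(88, 9) = 1, we get a unique residue mod 792.
    Write x = 10 + 88·t and substitute into x ≡ 0 (mod 9): 88·t ≡ 0 − 10 = -10 (mod 9).
    Reduce coefficients mod 9: 7·t ≡ 8 (mod 9).
    The inverse of 7 mod 9 is 4 (since 7·4 = 28 = 3·9 + 1), so t ≡ 4·8 = 32 ≡ 5 (mod 9).
    Then x = 10 + 88·5 = 450, valid modulo lcm(88, 9) = 792: x ≡ 450 (mod 792).
Verify: 450 mod 8 = 2 ✓, 450 mod 11 = 10 ✓, 450 mod 9 = 0 ✓.

x ≡ 450 (mod 792).


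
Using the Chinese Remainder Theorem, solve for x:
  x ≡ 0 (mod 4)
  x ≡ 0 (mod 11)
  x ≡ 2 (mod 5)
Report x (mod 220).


Moduli 4, 11, 5 are pairwise coprime; by CRT there is a unique solution modulo M = 4 · 11 · 5 = 220.
Solve pairwise, accumulating the modulus:
  Start with x ≡ 0 (mod 4).
  Combine with x ≡ 0 (mod 11): since gcd(4, 11) = 1, we get a unique residue mod 44.
    Write x = 0 + 4·t and substitute into x ≡ 0 (mod 11): 4·t ≡ 0 − 0 = 0 (mod 11).
    The inverse of 4 mod 11 is 3 (since 4·3 = 12 = 1·11 + 1), so t ≡ 3·0 = 0 ≡ 0 (mod 11).
    Then x = 0 + 4·0 = 0, valid modulo lcm(4, 11) = 44: x ≡ 0 (mod 44).
  Combine with x ≡ 2 (mod 5): since gcd(44, 5) = 1, we get a unique residue mod 220.
    Write x = 0 + 44·t and substitute into x ≡ 2 (mod 5): 44·t ≡ 2 − 0 = 2 (mod 5).
    Reduce coefficients mod 5: 4·t ≡ 2 (mod 5).
    The inverse of 4 mod 5 is 4 (since 4·4 = 16 = 3·5 + 1), so t ≡ 4·2 = 8 ≡ 3 (mod 5).
    Then x = 0 + 44·3 = 132, valid modulo lcm(44, 5) = 220: x ≡ 132 (mod 220).
Verify: 132 mod 4 = 0 ✓, 132 mod 11 = 0 ✓, 132 mod 5 = 2 ✓.

x ≡ 132 (mod 220).


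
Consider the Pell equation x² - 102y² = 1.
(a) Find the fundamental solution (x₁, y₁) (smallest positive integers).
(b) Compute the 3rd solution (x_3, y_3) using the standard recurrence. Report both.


Step 1: Find the fundamental solution (x₁, y₁) of x² - 102y² = 1.
  Expand √102 as a continued fraction. a₀ = ⌊√102⌋ = 10; iterate m_{k+1} = d_k·a_k − m_k, d_{k+1} = (102 − m_{k+1}²)/d_k, a_{k+1} = ⌊(a₀ + m_{k+1})/d_{k+1}⌋ (starting m₀ = 0, d₀ = 1), with convergents p_k = a_k·p_{k-1} + p_{k-2}, q_k = a_k·q_{k-1} + q_{k-2} (p₋₁ = 1, q₋₁ = 0):
  k = 0: a₀ = 10; p₀/q₀ = 10/1; p₀² − 102·q₀² = 100 − 102 = -2.
  k = 1: m = 10, d = 2, a = ⌊(10 + 10)/2⌋ = 10; p/q = (10·10 + 1)/(10·1 + 0) = 101/10; p² − 102·q² = 10201 − 10200 = 1.
  The first convergent with p² − 102·q² = 1 gives the fundamental solution (x₁, y₁) = (101, 10).
Step 2: Apply the recurrence (x_{n+1}, y_{n+1}) = (x₁x_n + 102y₁y_n, x₁y_n + y₁x_n) repeatedly.
  From (x_1, y_1) = (101, 10): x_2 = 101·101 + 102·10·10 = 20401; y_2 = 101·10 + 10·101 = 2020.
  From (x_2, y_2) = (20401, 2020): x_3 = 101·20401 + 102·10·2020 = 4120901; y_3 = 101·2020 + 10·20401 = 408030.
Step 3: Verify x_3² - 102·y_3² = 16981825051801 - 16981825051800 = 1 (should be 1). ✓

(x_1, y_1) = (101, 10); (x_3, y_3) = (4120901, 408030).
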